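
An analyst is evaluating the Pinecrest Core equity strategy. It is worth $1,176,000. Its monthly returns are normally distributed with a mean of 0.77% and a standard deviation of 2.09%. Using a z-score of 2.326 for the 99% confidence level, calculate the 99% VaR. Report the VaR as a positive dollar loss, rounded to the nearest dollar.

$48,114

Return at the 99% tail: μ − z·σ = 0.77% − 2.326 × 2.09% = 0.77 − 4.86134 = -4.09134%
VaR = −(-4.09134%) × $1,176,000 = 4.09134% × $1,176,000 = $48,114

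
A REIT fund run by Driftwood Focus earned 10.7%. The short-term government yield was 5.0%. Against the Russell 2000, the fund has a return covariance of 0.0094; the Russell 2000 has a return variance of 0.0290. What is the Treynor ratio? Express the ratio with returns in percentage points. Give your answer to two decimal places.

β = Cov / Var = 0.0094 / 0.0290 = 0.3241
Treynor = (Rp − Rf) / β = (10.7% − 5.0%) / 0.3241 = 5.70 / 0.3241 = 17.5872

17.59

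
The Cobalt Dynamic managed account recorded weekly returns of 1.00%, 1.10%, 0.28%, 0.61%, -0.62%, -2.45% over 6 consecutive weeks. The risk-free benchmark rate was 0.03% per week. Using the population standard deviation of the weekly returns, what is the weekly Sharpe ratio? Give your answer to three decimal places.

r̄ = (1 + 1.1 + 0.28 + 0.61 − 0.62 − 2.45) / 6 = -0.0133%
Σ(r − r̄)² = 9.0463; population σ = √(9.0463/6) = 1.2279%
Sharpe = (r̄ − rf) / σ = (-0.0133 − 0.03) / 1.2279 = -0.0433 / 1.2279 = -0.0353

-0.035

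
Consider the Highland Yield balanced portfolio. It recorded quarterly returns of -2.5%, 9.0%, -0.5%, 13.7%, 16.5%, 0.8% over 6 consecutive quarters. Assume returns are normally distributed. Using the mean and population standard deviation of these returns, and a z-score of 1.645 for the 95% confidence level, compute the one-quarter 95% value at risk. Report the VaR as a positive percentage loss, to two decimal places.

r̄ = (-2.5 + 9 − 0.5 + 13.7 + 16.5 + 0.8) / 6 = 6.1667%
Σ(r − r̄)² = 319.9133; population σ = √(319.9133/6) = 7.3020%
VaR = −(r̄ − z·σ) = −(6.1667 − 1.645 × 7.3020) = −(-5.8451) = 5.8451%

5.85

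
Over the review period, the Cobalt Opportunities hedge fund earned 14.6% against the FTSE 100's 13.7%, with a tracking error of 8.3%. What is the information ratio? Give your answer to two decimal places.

0.11

IR = (Rp − Rb) / TE = (14.6% − 13.7%) / 8.3% = 0.90% / 8.3% = 0.1084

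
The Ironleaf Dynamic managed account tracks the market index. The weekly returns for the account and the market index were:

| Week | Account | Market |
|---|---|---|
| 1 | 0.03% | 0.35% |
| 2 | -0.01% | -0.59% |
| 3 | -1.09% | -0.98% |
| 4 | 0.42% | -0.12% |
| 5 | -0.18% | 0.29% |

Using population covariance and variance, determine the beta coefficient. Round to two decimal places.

0.62

r̄p = -0.1660%,  r̄m = -0.2100%
Cov = Σ(rp − r̄p)(rm − r̄m) / 5 = 0.1615
Var(rm) = Σ(rm − r̄m)² / 5 = 0.2618
β = Cov / Var = 0.1615 / 0.2618 = 0.6169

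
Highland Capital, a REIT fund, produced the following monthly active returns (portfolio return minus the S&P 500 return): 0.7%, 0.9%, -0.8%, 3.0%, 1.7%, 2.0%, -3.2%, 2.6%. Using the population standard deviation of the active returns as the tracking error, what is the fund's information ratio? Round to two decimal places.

r̄ = (0.7 + 0.9 − 0.8 + 3 + 1.7 + 2 − 3.2 + 2.6) / 8 = 6.90 / 8 = 0.8625%
Σ(r − r̄)² = 28.8788; population σ = √(28.8788/8) = 1.9000%
IR = r̄ / tracking error = 0.8625 / 1.9000 = 0.4539

0.45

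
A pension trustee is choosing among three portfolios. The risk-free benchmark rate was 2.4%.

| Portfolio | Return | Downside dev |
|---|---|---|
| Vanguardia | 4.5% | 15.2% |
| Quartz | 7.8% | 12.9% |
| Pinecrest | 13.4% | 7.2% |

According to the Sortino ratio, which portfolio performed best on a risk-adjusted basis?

Pinecrest

Vanguardia: Sortino ratio = (4.5% − 2.4%) / 15.2% = 0.138
Quartz: Sortino ratio = (7.8% − 2.4%) / 12.9% = 0.419
Pinecrest: Sortino ratio = (13.4% − 2.4%) / 7.2% = 1.528
Highest: Pinecrest (1.528).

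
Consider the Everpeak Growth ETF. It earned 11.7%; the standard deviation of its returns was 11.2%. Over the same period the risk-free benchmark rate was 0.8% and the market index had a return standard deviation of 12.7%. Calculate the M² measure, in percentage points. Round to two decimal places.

Sharpe = (Rp − Rf) / σp = (11.7% − 0.8%) / 11.2% = 0.9732
M² = Rf + Sharpe × σm = 0.8% + 0.9732 × 12.7% = 13.1596%

13.16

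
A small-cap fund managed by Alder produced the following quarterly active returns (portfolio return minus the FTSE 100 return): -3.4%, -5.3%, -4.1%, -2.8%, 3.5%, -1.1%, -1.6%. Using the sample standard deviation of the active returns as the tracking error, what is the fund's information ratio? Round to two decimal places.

μ = (-3.4 − 5.3 − 4.1 − 2.8 + 3.5 − 1.1 − 1.6) / 7 = -14.80 / 7 = -2.1143%
Sample std dev = √[49.0286 / 6] = 2.8586%
IR = μ / tracking error = -2.1143 / 2.8586 = -0.7396

-0.74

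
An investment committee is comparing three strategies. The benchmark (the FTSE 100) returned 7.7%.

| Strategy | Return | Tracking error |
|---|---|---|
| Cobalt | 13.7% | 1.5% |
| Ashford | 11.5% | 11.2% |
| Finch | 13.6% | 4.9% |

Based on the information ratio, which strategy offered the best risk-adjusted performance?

Cobalt

Cobalt: IR = (13.7% − 7.7%) / 1.5% = 4.000
Ashford: IR = (11.5% − 7.7%) / 11.2% = 0.339
Finch: IR = (13.6% − 7.7%) / 4.9% = 1.204
Highest: Cobalt (4.000).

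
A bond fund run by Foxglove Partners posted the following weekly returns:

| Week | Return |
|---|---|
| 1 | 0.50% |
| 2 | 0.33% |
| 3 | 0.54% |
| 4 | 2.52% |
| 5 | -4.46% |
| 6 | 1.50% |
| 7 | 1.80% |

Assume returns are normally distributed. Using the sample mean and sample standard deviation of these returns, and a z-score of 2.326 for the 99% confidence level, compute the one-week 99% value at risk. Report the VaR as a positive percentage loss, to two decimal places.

r̄ = (0.5 + 0.33 + 0.54 + 2.52 − 4.46 + 1.5 + 1.8) / 7 = 2.730 / 7 = 0.3900%
Sample σ = √[Σ(r − r̄)² / 6] = √[31.3178 / 6] = √5.2196 = 2.2846%
VaR = −(r̄ − z·σ) = −(0.3900 − 2.326 × 2.2846) = −(-4.9240) = 4.9240%

4.92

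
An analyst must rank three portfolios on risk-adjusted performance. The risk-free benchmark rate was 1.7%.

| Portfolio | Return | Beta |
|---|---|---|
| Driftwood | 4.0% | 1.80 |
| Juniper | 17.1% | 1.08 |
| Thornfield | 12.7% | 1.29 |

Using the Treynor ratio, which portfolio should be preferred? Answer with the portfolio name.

Juniper

Driftwood: Treynor = (4.0% − 1.7%) / 1.80 = 1.278
Juniper: Treynor = (17.1% − 1.7%) / 1.08 = 14.259
Thornfield: Treynor = (12.7% − 1.7%) / 1.29 = 8.527
Highest: Juniper (14.259).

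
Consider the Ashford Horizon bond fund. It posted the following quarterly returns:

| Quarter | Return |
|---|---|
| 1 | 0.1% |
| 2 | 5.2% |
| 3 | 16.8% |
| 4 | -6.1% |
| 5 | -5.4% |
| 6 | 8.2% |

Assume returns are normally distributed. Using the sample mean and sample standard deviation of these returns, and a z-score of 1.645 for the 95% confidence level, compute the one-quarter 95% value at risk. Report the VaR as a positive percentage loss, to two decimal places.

11.28

Mean return r̄ = 18.80 / 6 = 3.1333%
Σ(r − r̄)² = 383.9933; sample σ = √(383.9933/5) = 8.7635%
VaR = −(r̄ − z·σ) = −(3.1333 − 1.645 × 8.7635) = −(-11.2827) = 11.2827%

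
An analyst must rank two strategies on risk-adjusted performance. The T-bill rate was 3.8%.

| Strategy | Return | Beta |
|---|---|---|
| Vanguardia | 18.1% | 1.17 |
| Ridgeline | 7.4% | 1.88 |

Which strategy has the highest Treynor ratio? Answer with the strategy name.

Vanguardia

Vanguardia: Treynor = (18.1% − 3.8%) / 1.17 = 12.222
Ridgeline: Treynor = (7.4% − 3.8%) / 1.88 = 1.915
Highest: Vanguardia (12.222).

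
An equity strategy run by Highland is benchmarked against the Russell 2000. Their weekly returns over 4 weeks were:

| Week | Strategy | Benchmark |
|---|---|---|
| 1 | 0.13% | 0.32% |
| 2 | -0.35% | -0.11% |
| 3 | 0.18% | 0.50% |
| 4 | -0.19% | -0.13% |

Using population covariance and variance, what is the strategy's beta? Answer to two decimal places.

r̄p = -0.0575%,  r̄m = 0.1450%
Cov = Σ(rp − r̄p)(rm − r̄m) / 4 = 0.0570
Var(rm) = Σ(rm − r̄m)² / 4 = 0.0743
β = Cov / Var = 0.0570 / 0.0743 = 0.7672

0.77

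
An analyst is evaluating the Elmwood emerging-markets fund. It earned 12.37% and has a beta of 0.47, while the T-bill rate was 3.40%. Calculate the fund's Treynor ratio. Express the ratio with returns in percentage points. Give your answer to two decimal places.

Treynor = (Rp − Rf) / β = (12.37% − 3.40%) / 0.47 = 8.97 / 0.47 = 19.0851

19.09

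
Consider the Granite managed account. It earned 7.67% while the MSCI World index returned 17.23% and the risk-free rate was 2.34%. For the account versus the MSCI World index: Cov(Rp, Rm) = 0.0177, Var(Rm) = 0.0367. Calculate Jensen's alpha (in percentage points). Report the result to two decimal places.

β = Cov / Var = 0.0177 / 0.0367 = 0.4823
E[R] = Rf + β(Rm − Rf) = 2.34% + 0.4823 × (17.23% − 2.34%) = 9.5214%
α = Rp − E[R] = 7.67% − 9.5214% = -1.8514

-1.85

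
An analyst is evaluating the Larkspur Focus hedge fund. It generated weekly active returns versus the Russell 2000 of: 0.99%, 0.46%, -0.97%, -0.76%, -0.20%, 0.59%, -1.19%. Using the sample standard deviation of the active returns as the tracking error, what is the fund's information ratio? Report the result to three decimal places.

Mean return r̄ = -1.080 / 7 = -0.1543%
Σ(r − r̄)² = (0.99 − (-0.1543))² + (0.46 − (-0.1543))² + … = 4.3478
σ = √[4.3478 / 6] = 0.8513%
IR = r̄ / tracking error = -0.1543 / 0.8513 = -0.1813

-0.181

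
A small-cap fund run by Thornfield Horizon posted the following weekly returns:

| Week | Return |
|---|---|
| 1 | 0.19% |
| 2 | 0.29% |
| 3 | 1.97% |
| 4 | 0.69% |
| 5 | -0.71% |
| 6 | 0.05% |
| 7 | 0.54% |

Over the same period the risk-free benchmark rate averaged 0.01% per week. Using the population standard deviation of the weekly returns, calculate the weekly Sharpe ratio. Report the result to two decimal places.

Mean return r̄ = 3.020 / 7 = 0.4314%
Σ(r − r̄)² = 3.9725; population σ = √(3.9725/7) = 0.7533%
Sharpe = (r̄ − rf) / σ = (0.4314 − 0.01) / 0.7533 = 0.4214 / 0.7533 = 0.5594

0.56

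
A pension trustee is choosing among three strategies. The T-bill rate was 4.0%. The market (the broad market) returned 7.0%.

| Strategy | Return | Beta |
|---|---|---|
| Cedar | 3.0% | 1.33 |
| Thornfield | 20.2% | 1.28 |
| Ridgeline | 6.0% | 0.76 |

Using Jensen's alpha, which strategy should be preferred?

Thornfield

Cedar: α = 3.0% − [4.0% + 1.33 × (7.0% − 4.0%)] = -4.990
Thornfield: α = 20.2% − [4.0% + 1.28 × (7.0% − 4.0%)] = 12.360
Ridgeline: α = 6.0% − [4.0% + 0.76 × (7.0% − 4.0%)] = -0.280
Highest: Thornfield (12.360).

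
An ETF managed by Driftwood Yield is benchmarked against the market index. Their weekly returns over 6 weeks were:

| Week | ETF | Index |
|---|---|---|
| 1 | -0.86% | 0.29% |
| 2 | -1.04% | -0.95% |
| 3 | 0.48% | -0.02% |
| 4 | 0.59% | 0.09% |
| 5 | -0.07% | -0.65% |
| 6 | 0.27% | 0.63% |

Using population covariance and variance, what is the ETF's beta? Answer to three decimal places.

r̄p = -0.1050%,  r̄m = -0.1017%
Cov = Σ(rp − r̄p)(rm − r̄m) / 6 = 0.1556
Var(rm) = Σ(rm − r̄m)² / 6 = 0.2921
β = Cov / Var = 0.1556 / 0.2921 = 0.5327

0.533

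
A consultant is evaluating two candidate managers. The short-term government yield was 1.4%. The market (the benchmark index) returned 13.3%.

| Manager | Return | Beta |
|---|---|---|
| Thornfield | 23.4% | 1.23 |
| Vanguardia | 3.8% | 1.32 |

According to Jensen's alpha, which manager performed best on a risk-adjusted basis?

Thornfield: α = 23.4% − [1.4% + 1.23 × (13.3% − 1.4%)] = 7.363
Vanguardia: α = 3.8% − [1.4% + 1.32 × (13.3% − 1.4%)] = -13.308
Highest: Thornfield (7.363).

Thornfield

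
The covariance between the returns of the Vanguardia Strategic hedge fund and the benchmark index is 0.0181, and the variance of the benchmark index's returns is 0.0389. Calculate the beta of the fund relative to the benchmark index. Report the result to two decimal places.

0.47

β = Cov(Rp, Rm) / Var(Rm) = 0.0181 / 0.0389 = 0.4653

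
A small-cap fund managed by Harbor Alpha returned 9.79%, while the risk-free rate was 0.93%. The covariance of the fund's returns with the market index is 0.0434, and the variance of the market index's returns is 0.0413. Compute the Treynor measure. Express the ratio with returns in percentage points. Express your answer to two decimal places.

8.43

β = Cov / Var = 0.0434 / 0.0413 = 1.0508
Treynor = (Rp − Rf) / β = (9.79% − 0.93%) / 1.0508 = 8.86 / 1.0508 = 8.4317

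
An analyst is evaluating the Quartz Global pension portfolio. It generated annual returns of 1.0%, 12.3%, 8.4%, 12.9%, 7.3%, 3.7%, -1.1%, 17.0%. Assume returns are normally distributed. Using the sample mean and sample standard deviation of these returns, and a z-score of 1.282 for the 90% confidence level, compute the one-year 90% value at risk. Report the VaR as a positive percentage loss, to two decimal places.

μ = (1 + 12.3 + 8.4 + 12.9 + 7.3 + 3.7 − 1.1 + 17) / 8 = 61.50 / 8 = 7.6875%
Σ(r − μ)² = (1 − 7.6875)² + (12.3 − 7.6875)² + (8.4 − 7.6875)² + … = 273.6688
σ = √[273.6688 / 7] = 6.2526%
VaR = −(μ − z·σ) = −(7.6875 − 1.282 × 6.2526) = −(-0.3283) = 0.3283%

0.33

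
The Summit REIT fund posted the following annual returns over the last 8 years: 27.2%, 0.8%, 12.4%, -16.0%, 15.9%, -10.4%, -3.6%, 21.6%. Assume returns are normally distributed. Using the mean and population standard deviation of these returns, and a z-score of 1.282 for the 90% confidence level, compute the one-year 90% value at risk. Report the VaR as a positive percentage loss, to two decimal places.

r̄ = (27.2 + 0.8 + 12.4 − 16 + 15.9 − 10.4 − 3.6 + 21.6) / 8 = 5.9875%
Population σ = √[Σ(r − r̄)² / 8] = √[1703.9288 / 8] = √212.9911 = 14.5942%
VaR = −(r̄ − z·σ) = −(5.9875 − 1.282 × 14.5942) = −(-12.7223) = 12.7223%

12.72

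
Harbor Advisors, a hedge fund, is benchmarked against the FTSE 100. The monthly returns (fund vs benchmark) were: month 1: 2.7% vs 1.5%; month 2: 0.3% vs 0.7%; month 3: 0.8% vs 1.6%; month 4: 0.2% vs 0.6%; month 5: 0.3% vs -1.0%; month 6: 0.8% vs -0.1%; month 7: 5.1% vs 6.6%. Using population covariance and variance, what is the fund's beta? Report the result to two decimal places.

0.68

r̄p = 1.4571%,  r̄m = 1.4143%
Cov = Σ(rp − r̄p)(rm − r̄m) / 7 = 3.5020
Var(rm) = Σ(rm − r̄m)² / 7 = 5.1755
β = Cov / Var = 3.5020 / 5.1755 = 0.6766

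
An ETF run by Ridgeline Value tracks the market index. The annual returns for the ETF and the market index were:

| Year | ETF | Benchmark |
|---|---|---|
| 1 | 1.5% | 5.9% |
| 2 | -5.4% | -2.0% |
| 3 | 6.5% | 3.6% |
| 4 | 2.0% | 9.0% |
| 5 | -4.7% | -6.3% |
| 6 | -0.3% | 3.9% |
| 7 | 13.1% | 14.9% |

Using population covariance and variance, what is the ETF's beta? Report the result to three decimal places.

0.802

r̄p = 1.8143%,  r̄m = 4.1429%
Cov = Σ(rp − r̄p)(rm − r̄m) / 7 = 33.1522
Var(rm) = Σ(rm − r̄m)² / 7 = 41.3624
β = Cov / Var = 33.1522 / 41.3624 = 0.8015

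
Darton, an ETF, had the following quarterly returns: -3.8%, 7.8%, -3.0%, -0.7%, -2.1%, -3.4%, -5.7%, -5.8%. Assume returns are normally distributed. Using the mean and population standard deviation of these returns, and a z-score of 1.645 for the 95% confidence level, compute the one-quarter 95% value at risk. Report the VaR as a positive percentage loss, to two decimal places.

Mean return r̄ = -16.70 / 8 = -2.0875%
Population std dev = √[132.0088 / 8] = 4.0622%
VaR = −(r̄ − z·σ) = −(-2.0875 − 1.645 × 4.0622) = −(-8.7698) = 8.7698%

8.77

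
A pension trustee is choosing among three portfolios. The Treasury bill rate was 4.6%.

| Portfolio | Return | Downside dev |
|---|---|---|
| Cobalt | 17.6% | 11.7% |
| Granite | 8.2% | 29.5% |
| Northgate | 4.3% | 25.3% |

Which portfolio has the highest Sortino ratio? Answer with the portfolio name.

Cobalt: Sortino ratio = (17.6% − 4.6%) / 11.7% = 1.111
Granite: Sortino ratio = (8.2% − 4.6%) / 29.5% = 0.122
Northgate: Sortino ratio = (4.3% − 4.6%) / 25.3% = -0.012
Highest: Cobalt (1.111).

Cobalt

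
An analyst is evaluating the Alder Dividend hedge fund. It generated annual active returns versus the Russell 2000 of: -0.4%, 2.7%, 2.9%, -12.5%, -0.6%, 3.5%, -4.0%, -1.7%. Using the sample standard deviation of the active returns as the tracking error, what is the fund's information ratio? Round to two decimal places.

r̄ = (-0.4 + 2.7 + 2.9 − 12.5 − 0.6 + 3.5 − 4 − 1.7) / 8 = -10.10 / 8 = -1.2625%
Σ(r − r̄)² = (-0.4 − (-1.2625))² + (2.7 − (-1.2625))² + … = 190.8588
σ = √[190.8588 / 7] = 5.2216%
IR = r̄ / tracking error = -1.2625 / 5.2216 = -0.2418

-0.24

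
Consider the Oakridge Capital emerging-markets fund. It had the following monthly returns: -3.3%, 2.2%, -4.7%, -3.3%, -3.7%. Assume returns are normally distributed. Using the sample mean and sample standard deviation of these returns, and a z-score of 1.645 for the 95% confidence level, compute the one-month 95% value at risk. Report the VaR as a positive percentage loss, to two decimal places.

Mean return r̄ = -12.80 / 5 = -2.5600%
Sample std dev = √[29.6320 / 4] = 2.7218%
VaR = −(r̄ − z·σ) = −(-2.5600 − 1.645 × 2.7218) = −(-7.0374) = 7.0374%

7.04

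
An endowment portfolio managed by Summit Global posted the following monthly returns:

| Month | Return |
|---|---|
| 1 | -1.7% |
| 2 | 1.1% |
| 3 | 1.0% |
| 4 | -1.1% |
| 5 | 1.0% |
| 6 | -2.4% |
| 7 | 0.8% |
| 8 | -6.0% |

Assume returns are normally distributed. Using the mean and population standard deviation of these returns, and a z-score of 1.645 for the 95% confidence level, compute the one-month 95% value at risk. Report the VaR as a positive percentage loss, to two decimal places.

Mean return μ = -7.30 / 8 = -0.9125%
Σ(r − μ)² = (-1.7 − (-0.9125))² + (1.1 − (-0.9125))² + … = 43.0488
population σ = √(43.0488 / 8) = √5.3811 = 2.3197%
VaR = −(μ − z·σ) = −(-0.9125 − 1.645 × 2.3197) = −(-4.7284) = 4.7284%

4.73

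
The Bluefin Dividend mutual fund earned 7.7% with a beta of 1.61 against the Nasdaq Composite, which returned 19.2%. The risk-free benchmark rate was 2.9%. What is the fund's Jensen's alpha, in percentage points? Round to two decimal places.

CAPM expected return = Rf + β(Rm − Rf) = 2.9% + 1.61 × (19.2% − 2.9%) = 2.9 + 1.61 × 16.30 = 29.1430%
Jensen's α = Rp − E[R] = 7.7% − 29.1430% = -21.4430

-21.44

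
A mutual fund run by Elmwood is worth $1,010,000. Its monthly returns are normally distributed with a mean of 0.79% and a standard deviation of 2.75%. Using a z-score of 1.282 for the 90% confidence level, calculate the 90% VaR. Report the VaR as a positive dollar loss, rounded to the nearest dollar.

Return at the 90% tail: μ − z·σ = 0.79% − 1.282 × 2.75% = 0.79 − 3.5255 = -2.7355%
VaR = −(-2.7355%) × $1,010,000 = 2.7355% × $1,010,000 = $27,629

$27,629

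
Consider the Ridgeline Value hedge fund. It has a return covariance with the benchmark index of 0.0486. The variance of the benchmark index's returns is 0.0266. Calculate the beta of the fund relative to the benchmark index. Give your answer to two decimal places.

1.83

β = Cov(Rp, Rm) / Var(Rm) = 0.0486 / 0.0266 = 1.8271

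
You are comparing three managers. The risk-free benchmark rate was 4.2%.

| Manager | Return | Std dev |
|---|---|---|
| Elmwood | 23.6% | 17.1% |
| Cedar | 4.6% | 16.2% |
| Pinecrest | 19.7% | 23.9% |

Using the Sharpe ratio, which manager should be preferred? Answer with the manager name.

Elmwood: Sharpe ratio = (23.6% − 4.2%) / 17.1% = 1.135
Cedar: Sharpe ratio = (4.6% − 4.2%) / 16.2% = 0.025
Pinecrest: Sharpe ratio = (19.7% − 4.2%) / 23.9% = 0.649
Highest: Elmwood (1.135).

Elmwood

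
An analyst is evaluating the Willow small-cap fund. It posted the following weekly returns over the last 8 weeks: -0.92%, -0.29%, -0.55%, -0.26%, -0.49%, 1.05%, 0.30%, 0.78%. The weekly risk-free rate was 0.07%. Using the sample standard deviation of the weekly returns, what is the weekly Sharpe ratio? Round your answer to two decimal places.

Mean return r̄ = -0.380 / 8 = -0.0475%
Sample std dev = √[3.3236 / 7] = 0.6891%
Sharpe = (r̄ − rf) / σ = (-0.0475 − 0.07) / 0.6891 = -0.1175 / 0.6891 = -0.1705

-0.17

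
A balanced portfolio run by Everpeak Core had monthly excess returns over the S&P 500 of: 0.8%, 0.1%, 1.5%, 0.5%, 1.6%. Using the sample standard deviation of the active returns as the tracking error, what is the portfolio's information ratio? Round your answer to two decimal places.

1.40

r̄ = (0.8 + 0.1 + 1.5 + 0.5 + 1.6) / 5 = 4.50 / 5 = 0.9000%
Sample σ = √[Σ(r − r̄)² / 4] = √[1.6600 / 4] = √0.4150 = 0.6442%
IR = r̄ / tracking error = 0.9000 / 0.6442 = 1.3971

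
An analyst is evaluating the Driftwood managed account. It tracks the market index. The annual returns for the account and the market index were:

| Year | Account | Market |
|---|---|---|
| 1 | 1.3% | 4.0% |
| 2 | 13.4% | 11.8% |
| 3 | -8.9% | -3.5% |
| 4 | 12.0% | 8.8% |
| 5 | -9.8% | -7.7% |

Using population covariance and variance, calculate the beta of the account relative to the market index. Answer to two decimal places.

1.32

r̄p = 1.6000%,  r̄m = 2.6800%
Cov = Σ(rp − r̄p)(rm − r̄m) / 5 = 70.8180
Var(rm) = Σ(rm − r̄m)² / 5 = 53.6616
β = Cov / Var = 70.8180 / 53.6616 = 1.3197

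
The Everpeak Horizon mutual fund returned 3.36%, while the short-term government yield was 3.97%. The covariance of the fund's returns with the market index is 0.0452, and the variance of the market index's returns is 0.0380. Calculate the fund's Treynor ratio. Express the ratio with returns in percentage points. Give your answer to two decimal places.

β = Cov / Var = 0.0452 / 0.0380 = 1.1895
Treynor = (Rp − Rf) / β = (3.36% − 3.97%) / 1.1895 = -0.61 / 1.1895 = -0.5128

-0.51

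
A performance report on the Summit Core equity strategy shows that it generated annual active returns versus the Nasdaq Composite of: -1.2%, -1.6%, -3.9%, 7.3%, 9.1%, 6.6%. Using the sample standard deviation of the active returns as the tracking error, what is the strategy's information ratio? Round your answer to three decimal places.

0.489

r̄ = (-1.2 − 1.6 − 3.9 + 7.3 + 9.1 + 6.6) / 6 = 2.7167%
Sample σ = √[Σ(r − r̄)² / 5] = √[154.5883 / 5] = √30.9177 = 5.5604%
IR = r̄ / tracking error = 2.7167 / 5.5604 = 0.4886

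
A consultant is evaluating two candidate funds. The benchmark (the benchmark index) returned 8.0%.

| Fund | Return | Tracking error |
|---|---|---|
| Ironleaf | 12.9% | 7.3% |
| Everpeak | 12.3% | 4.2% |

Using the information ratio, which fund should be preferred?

Ironleaf: IR = (12.9% − 8.0%) / 7.3% = 0.671
Everpeak: IR = (12.3% − 8.0%) / 4.2% = 1.024
Highest: Everpeak (1.024).

Everpeak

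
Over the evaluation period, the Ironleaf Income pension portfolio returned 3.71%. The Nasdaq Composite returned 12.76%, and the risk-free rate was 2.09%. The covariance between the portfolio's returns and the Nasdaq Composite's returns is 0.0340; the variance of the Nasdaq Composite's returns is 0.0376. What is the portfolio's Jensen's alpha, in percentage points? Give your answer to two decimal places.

-8.03

β = Cov / Var = 0.0340 / 0.0376 = 0.9043
E[R] = Rf + β(Rm − Rf) = 2.09% + 0.9043 × (12.76% − 2.09%) = 11.7389%
α = Rp − E[R] = 3.71% − 11.7389% = -8.0289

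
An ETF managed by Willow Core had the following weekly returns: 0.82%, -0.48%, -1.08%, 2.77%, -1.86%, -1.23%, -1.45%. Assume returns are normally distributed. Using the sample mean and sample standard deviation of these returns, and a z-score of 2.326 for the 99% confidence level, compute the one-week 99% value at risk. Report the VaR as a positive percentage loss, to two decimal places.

Mean return r̄ = -2.510 / 7 = -0.3586%
Sample std dev = √[15.9171 / 6] = 1.6288%
VaR = −(r̄ − z·σ) = −(-0.3586 − 2.326 × 1.6288) = −(-4.1472) = 4.1472%

4.15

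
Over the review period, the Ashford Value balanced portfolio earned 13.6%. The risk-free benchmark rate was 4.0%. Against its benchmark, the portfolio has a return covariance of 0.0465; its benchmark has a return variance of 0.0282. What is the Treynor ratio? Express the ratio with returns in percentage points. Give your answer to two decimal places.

5.82

β = Cov / Var = 0.0465 / 0.0282 = 1.6489
Treynor = (Rp − Rf) / β = (13.6% − 4.0%) / 1.6489 = 9.60 / 1.6489 = 5.8221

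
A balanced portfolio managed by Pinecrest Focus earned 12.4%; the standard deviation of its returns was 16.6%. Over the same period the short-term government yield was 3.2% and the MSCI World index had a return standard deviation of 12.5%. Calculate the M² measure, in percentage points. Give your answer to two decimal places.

Sharpe = (Rp − Rf) / σp = (12.4% − 3.2%) / 16.6% = 0.5542
M² = Rf + Sharpe × σm = 3.2% + 0.5542 × 12.5% = 10.1275%

10.13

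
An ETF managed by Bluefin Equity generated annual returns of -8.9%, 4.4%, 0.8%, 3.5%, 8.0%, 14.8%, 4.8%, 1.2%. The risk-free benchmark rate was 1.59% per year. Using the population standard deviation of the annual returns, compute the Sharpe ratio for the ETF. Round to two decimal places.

0.32

r̄ = (-8.9 + 4.4 + 0.8 + 3.5 + 8 + 14.8 + 4.8 + 1.2) / 8 = 3.5750%
Population σ = √[Σ(r − r̄)² / 8] = √[316.7350 / 8] = √39.5919 = 6.2922%
Sharpe = (r̄ − rf) / σ = (3.5750 − 1.59) / 6.2922 = 1.9850 / 6.2922 = 0.3155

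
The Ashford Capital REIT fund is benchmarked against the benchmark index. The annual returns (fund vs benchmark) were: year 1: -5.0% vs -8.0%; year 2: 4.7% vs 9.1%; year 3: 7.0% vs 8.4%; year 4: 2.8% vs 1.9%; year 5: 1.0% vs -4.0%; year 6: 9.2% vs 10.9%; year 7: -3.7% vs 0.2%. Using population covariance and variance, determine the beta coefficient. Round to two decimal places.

r̄p = 2.2857%,  r̄m = 2.6429%
Cov = Σ(rp − r̄p)(rm − r̄m) / 7 = 28.5920
Var(rm) = Σ(rm − r̄m)² / 7 = 43.8482
β = Cov / Var = 28.5920 / 43.8482 = 0.6521

0.65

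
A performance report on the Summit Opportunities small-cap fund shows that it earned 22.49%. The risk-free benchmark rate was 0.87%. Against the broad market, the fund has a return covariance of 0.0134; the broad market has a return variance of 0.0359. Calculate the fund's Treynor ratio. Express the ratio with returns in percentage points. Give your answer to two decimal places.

β = Cov / Var = 0.0134 / 0.0359 = 0.3733
Treynor = (Rp − Rf) / β = (22.49% − 0.87%) / 0.3733 = 21.62 / 0.3733 = 57.9159

57.92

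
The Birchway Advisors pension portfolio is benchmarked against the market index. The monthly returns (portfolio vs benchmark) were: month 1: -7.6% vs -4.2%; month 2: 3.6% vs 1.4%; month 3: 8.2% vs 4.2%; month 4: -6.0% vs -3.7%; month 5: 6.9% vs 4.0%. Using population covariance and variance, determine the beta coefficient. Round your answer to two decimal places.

1.80

r̄p = 1.0200%,  r̄m = 0.3400%
Cov = Σ(rp − r̄p)(rm − r̄m) / 5 = 23.8932
Var(rm) = Σ(rm − r̄m)² / 5 = 13.2704
β = Cov / Var = 23.8932 / 13.2704 = 1.8005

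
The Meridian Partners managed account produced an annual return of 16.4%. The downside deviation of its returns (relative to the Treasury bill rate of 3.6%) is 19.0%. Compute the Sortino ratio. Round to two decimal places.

0.67

Sortino = (Rp − Rf) / σd = (16.4% − 3.6%) / 19.0% = 12.80% / 19.0% = 0.6737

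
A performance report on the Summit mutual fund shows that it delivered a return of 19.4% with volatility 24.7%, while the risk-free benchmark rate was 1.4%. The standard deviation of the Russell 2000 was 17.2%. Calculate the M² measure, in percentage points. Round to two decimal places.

13.93

Sharpe = (Rp − Rf) / σp = (19.4% − 1.4%) / 24.7% = 0.7287
M² = Rf + Sharpe × σm = 1.4% + 0.7287 × 17.2% = 13.9336%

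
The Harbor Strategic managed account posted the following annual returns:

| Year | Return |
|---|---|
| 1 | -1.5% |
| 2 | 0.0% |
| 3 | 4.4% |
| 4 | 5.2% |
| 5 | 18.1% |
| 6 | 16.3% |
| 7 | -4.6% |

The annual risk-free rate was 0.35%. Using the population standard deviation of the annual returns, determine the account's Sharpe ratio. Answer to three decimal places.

r̄ = (-1.5 + 0 + 4.4 + 5.2 + 18.1 + 16.3 − 4.6) / 7 = 5.4143%
Population σ = √[Σ(r − r̄)² / 7] = √[457.9086 / 7] = √65.4155 = 8.0880%
Sharpe = (r̄ − rf) / σ = (5.4143 − 0.35) / 8.0880 = 5.0643 / 8.0880 = 0.6261

0.626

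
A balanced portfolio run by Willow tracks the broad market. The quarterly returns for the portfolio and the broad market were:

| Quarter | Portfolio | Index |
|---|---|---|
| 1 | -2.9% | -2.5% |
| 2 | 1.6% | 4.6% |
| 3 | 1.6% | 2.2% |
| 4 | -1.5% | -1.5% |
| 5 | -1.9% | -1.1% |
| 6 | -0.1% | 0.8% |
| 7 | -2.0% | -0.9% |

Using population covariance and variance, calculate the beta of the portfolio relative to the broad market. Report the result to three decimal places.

r̄p = -0.7429%,  r̄m = 0.2286%
Cov = Σ(rp − r̄p)(rm − r̄m) / 7 = 3.6255
Var(rm) = Σ(rm − r̄m)² / 7 = 5.2563
β = Cov / Var = 3.6255 / 5.2563 = 0.6897

0.690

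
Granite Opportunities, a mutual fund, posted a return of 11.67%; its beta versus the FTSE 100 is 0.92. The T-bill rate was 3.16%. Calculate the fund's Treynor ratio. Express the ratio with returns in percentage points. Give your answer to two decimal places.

Treynor = (Rp − Rf) / β = (11.67% − 3.16%) / 0.92 = 8.51 / 0.92 = 9.2500

9.25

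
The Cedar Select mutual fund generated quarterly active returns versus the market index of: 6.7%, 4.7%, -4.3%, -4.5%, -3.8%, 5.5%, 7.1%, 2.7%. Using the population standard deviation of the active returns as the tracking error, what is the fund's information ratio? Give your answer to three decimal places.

0.368

Mean return r̄ = 14.10 / 8 = 1.7625%
Σ(r − r̄)² = 183.2588; population σ = √(183.2588/8) = 4.7862%
IR = r̄ / tracking error = 1.7625 / 4.7862 = 0.3682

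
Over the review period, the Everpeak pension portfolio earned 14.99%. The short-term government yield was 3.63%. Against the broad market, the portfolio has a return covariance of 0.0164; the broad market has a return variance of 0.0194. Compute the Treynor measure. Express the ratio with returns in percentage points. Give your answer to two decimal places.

13.44

β = Cov / Var = 0.0164 / 0.0194 = 0.8454
Treynor = (Rp − Rf) / β = (14.99% − 3.63%) / 0.8454 = 11.36 / 0.8454 = 13.4374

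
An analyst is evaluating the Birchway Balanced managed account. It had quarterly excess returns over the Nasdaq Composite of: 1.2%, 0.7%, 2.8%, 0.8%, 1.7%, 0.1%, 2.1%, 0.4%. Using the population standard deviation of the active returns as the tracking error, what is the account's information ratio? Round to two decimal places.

r̄ = (1.2 + 0.7 + 2.8 + 0.8 + 1.7 + 0.1 + 2.1 + 0.4) / 8 = 9.80 / 8 = 1.2250%
Σ(r − r̄)² = 5.8750; population σ = √(5.8750/8) = 0.8570%
IR = r̄ / tracking error = 1.2250 / 0.8570 = 1.4294

1.43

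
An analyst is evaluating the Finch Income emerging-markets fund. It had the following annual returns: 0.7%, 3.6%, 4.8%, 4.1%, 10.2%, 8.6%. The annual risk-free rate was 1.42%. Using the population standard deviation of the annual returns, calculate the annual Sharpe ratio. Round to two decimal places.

μ = (0.7 + 3.6 + 4.8 + 4.1 + 10.2 + 8.6) / 6 = 32.00 / 6 = 5.3333%
Population σ = √[Σ(r − μ)² / 6] = √[60.6333 / 6] = √10.1056 = 3.1789%
Sharpe = (μ − rf) / σ = (5.3333 − 1.42) / 3.1789 = 3.9133 / 3.1789 = 1.2310

1.23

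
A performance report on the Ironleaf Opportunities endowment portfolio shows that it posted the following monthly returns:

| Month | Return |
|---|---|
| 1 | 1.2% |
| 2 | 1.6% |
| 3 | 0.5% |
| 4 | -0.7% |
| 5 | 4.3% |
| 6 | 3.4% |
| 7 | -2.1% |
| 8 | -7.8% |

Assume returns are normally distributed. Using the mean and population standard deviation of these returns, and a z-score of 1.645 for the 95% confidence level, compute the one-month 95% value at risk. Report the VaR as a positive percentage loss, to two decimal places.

r̄ = (1.2 + 1.6 + 0.5 − 0.7 + 4.3 + 3.4 − 2.1 − 7.8) / 8 = 0.40 / 8 = 0.0500%
Σ(r − r̄)² = (1.2 − 0.0500)² + (1.6 − 0.0500)² + (0.5 − 0.0500)² + … = 100.0200
σ = √[100.0200 / 8] = 3.5359%
VaR = −(r̄ − z·σ) = −(0.0500 − 1.645 × 3.5359) = −(-5.7666) = 5.7666%

5.77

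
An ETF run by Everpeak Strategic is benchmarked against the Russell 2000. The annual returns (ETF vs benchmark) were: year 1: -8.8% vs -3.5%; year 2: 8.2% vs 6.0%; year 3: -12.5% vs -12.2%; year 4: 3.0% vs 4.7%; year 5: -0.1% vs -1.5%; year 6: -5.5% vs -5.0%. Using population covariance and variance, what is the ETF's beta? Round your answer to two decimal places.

r̄p = -2.6167%,  r̄m = -1.9167%
Cov = Σ(rp − r̄p)(rm − r̄m) / 6 = 40.6931
Var(rm) = Σ(rm − r̄m)² / 6 = 37.3981
β = Cov / Var = 40.6931 / 37.3981 = 1.0881

1.09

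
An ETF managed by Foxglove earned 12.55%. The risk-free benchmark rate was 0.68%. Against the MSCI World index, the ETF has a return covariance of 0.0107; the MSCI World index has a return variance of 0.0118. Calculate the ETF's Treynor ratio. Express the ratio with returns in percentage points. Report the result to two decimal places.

13.09

β = Cov / Var = 0.0107 / 0.0118 = 0.9068
Treynor = (Rp − Rf) / β = (12.55% − 0.68%) / 0.9068 = 11.87 / 0.9068 = 13.0900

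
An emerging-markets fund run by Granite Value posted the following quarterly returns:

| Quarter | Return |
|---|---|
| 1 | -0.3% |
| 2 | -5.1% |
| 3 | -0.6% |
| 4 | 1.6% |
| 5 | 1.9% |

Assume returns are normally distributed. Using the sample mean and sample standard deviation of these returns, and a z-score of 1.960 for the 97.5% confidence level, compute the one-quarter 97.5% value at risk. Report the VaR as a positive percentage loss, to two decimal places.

5.99

μ = (-0.3 − 5.1 − 0.6 + 1.6 + 1.9) / 5 = -0.5000%
Sample std dev = √[31.3800 / 4] = 2.8009%
VaR = −(μ − z·σ) = −(-0.5000 − 1.960 × 2.8009) = −(-5.9898) = 5.9898%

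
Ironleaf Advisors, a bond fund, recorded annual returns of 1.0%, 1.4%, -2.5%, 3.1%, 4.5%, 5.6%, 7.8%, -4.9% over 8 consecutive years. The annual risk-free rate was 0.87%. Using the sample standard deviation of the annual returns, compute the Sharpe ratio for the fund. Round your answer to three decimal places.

r̄ = (1 + 1.4 − 2.5 + 3.1 + 4.5 + 5.6 + 7.8 − 4.9) / 8 = 16.00 / 8 = 2.0000%
Σ(r − r̄)² = (1 − 2.0000)² + (1.4 − 2.0000)² + (-2.5 − 2.0000)² + … = 123.2800
sample σ = √(123.2800 / 7) = √17.6114 = 4.1966%
Sharpe = (r̄ − rf) / σ = (2.0000 − 0.87) / 4.1966 = 1.1300 / 4.1966 = 0.2693

0.269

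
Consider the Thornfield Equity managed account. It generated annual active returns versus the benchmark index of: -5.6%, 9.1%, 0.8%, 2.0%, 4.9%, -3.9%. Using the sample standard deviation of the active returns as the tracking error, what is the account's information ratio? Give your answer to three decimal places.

0.223

r̄ = (-5.6 + 9.1 + 0.8 + 2 + 4.9 − 3.9) / 6 = 7.30 / 6 = 1.2167%
Sample σ = √[Σ(r − r̄)² / 5] = √[149.1483 / 5] = √29.8297 = 5.4617%
IR = r̄ / tracking error = 1.2167 / 5.4617 = 0.2228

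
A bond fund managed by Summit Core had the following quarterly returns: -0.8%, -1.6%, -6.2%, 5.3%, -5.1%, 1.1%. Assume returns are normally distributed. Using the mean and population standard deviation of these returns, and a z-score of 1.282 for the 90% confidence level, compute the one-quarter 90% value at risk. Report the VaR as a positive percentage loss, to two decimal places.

r̄ = (-0.8 − 1.6 − 6.2 + 5.3 − 5.1 + 1.1) / 6 = -7.30 / 6 = -1.2167%
Σ(r − r̄)² = 88.0683; population σ = √(88.0683/6) = 3.8312%
VaR = −(r̄ − z·σ) = −(-1.2167 − 1.282 × 3.8312) = −(-6.1283) = 6.1283%

6.13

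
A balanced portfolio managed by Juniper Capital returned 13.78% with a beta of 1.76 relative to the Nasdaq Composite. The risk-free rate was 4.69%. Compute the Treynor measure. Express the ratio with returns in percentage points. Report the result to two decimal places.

Treynor = (Rp − Rf) / β = (13.78% − 4.69%) / 1.76 = 9.09 / 1.76 = 5.1648

5.16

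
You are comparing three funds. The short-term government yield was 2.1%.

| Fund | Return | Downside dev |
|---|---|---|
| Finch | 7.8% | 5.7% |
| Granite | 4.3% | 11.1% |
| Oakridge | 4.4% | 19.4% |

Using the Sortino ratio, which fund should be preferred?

Finch

Finch: Sortino ratio = (7.8% − 2.1%) / 5.7% = 1.000
Granite: Sortino ratio = (4.3% − 2.1%) / 11.1% = 0.198
Oakridge: Sortino ratio = (4.4% − 2.1%) / 19.4% = 0.119
Highest: Finch (1.000).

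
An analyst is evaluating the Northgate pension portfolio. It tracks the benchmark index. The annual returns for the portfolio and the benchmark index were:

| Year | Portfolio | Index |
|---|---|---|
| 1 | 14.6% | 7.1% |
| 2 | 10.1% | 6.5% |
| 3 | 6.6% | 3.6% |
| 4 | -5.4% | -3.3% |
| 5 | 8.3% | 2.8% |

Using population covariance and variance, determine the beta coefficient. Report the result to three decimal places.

r̄p = 6.8400%,  r̄m = 3.3400%
Cov = Σ(rp − r̄p)(rm − r̄m) / 5 = 23.9804
Var(rm) = Σ(rm − r̄m)² / 5 = 13.7144
β = Cov / Var = 23.9804 / 13.7144 = 1.7486

1.749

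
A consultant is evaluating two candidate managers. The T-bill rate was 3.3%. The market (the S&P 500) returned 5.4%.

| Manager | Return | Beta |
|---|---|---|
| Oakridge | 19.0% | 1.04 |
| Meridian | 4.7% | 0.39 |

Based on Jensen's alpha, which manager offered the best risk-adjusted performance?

Oakridge

Oakridge: α = 19.0% − [3.3% + 1.04 × (5.4% − 3.3%)] = 13.516
Meridian: α = 4.7% − [3.3% + 0.39 × (5.4% − 3.3%)] = 0.581
Highest: Oakridge (13.516).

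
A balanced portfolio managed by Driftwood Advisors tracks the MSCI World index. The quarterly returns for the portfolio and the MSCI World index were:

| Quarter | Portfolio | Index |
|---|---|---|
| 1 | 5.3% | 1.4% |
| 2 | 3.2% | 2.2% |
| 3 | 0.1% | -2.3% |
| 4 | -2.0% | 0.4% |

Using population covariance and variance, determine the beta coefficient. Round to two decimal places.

0.92

r̄p = 1.6500%,  r̄m = 0.4250%
Cov = Σ(rp − r̄p)(rm − r̄m) / 4 = 2.6563
Var(rm) = Σ(rm − r̄m)² / 4 = 2.8819
β = Cov / Var = 2.6563 / 2.8819 = 0.9217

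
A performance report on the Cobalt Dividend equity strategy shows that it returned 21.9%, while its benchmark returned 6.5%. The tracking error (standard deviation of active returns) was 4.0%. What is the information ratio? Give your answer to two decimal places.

3.85

IR = (Rp − Rb) / TE = (21.9% − 6.5%) / 4.0% = 15.40% / 4.0% = 3.8500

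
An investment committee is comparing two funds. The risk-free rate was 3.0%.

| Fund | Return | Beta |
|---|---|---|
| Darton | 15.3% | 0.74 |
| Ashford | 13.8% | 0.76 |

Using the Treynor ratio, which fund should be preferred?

Darton

Darton: Treynor = (15.3% − 3.0%) / 0.74 = 16.622
Ashford: Treynor = (13.8% − 3.0%) / 0.76 = 14.211
Highest: Darton (16.622).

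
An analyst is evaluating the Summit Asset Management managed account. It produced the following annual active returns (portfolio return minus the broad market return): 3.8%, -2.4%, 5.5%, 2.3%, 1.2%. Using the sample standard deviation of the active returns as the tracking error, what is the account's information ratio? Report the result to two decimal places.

Mean return r̄ = 10.40 / 5 = 2.0800%
Σ(r − r̄)² = 35.5480; sample σ = √(35.5480/4) = 2.9811%
IR = r̄ / tracking error = 2.0800 / 2.9811 = 0.6977

0.70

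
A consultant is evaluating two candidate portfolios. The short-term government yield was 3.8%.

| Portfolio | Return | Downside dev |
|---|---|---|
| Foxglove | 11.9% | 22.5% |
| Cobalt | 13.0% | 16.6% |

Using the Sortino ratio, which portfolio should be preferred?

Cobalt

Foxglove: Sortino ratio = (11.9% − 3.8%) / 22.5% = 0.360
Cobalt: Sortino ratio = (13.0% − 3.8%) / 16.6% = 0.554
Highest: Cobalt (0.554).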